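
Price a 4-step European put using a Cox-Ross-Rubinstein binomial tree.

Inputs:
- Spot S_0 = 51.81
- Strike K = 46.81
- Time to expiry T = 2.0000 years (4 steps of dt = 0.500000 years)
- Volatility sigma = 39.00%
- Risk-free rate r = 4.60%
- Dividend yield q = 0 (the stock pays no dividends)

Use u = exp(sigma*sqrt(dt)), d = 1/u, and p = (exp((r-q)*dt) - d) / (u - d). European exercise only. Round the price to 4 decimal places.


dt = T/N = 0.500000
u = exp(sigma*sqrt(dt)) = 1.317547; d = 1/u = 0.758986
p = (exp((r-q)*dt) - d) / (u - d) = 0.473145
Discount per step: exp(-r*dt) = 0.977262
Stock lattice S(k, i) with i counting down-moves:
  k=0: S(0,0) = 51.8100
  k=1: S(1,0) = 68.2621; S(1,1) = 39.3231
  k=2: S(2,0) = 89.9385; S(2,1) = 51.8100; S(2,2) = 29.8457
  k=3: S(3,0) = 118.4982; S(3,1) = 68.2621; S(3,2) = 39.3231; S(3,3) = 22.6525
  k=4: S(4,0) = 156.1270; S(4,1) = 89.9385; S(4,2) = 51.8100; S(4,3) = 29.8457; S(4,4) = 17.1929
Terminal payoffs V(N, i) = max(K - S_T, 0):
  V(4,0) = 0.000000; V(4,1) = 0.000000; V(4,2) = 0.000000; V(4,3) = 16.964326; V(4,4) = 29.617098
Backward induction: V(k, i) = exp(-r*dt) * [p * V(k+1, i) + (1-p) * V(k+1, i+1)].
  V(3,0) = exp(-r*dt) * [p*0.000000 + (1-p)*0.000000] = 0.000000
  V(3,1) = exp(-r*dt) * [p*0.000000 + (1-p)*0.000000] = 0.000000
  V(3,2) = exp(-r*dt) * [p*0.000000 + (1-p)*16.964326] = 8.734515
  V(3,3) = exp(-r*dt) * [p*16.964326 + (1-p)*29.617098] = 23.093202
  V(2,0) = exp(-r*dt) * [p*0.000000 + (1-p)*0.000000] = 0.000000
  V(2,1) = exp(-r*dt) * [p*0.000000 + (1-p)*8.734515] = 4.497188
  V(2,2) = exp(-r*dt) * [p*8.734515 + (1-p)*23.093202] = 15.928849
  V(1,0) = exp(-r*dt) * [p*0.000000 + (1-p)*4.497188] = 2.315492
  V(1,1) = exp(-r*dt) * [p*4.497188 + (1-p)*15.928849] = 10.280815
  V(0,0) = exp(-r*dt) * [p*2.315492 + (1-p)*10.280815] = 6.363993

Answer: Price = V(0,0) = 6.3640


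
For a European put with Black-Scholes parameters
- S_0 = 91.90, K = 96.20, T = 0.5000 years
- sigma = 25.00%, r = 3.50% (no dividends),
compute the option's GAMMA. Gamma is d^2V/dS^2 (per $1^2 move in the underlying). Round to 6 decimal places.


Answer: Gamma = 0.024494

Derivation:
d1 = -0.0712951913; d2 = -0.2480718866
phi(d1) = 0.3979296551; exp(-qT) = 1.0000000000; exp(-rT) = 0.9826522357
Gamma = exp(-qT) * phi(d1) / (S * sigma * sqrt(T)) = 1.0000000000 * 0.3979296551 / (91.9000 * 0.2500 * 0.7071067812) = 0.024494


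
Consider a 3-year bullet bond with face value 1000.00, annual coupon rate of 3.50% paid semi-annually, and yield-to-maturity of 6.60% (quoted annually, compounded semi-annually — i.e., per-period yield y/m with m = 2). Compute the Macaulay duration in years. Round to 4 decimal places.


Answer: Macaulay duration = 2.8672 years

Derivation:
Coupon per period c = face * coupon_rate / m = 17.500000
Periods per year m = 2; per-period yield y/m = 0.033000
Number of cashflows N = 6
Cashflows (t years, CF_t, discount factor 1/(1+y/m)^(m*t), PV):
  t = 0.5000: CF_t = 17.500000, DF = 0.968054, PV = 16.940949
  t = 1.0000: CF_t = 17.500000, DF = 0.937129, PV = 16.399757
  t = 1.5000: CF_t = 17.500000, DF = 0.907192, PV = 15.875854
  t = 2.0000: CF_t = 17.500000, DF = 0.878211, PV = 15.368687
  t = 2.5000: CF_t = 17.500000, DF = 0.850156, PV = 14.877722
  t = 3.0000: CF_t = 1017.500000, DF = 0.822997, PV = 837.399098
Price P = sum_t PV_t = 916.862066
Macaulay numerator sum_t t * PV_t:
  t * PV_t at t = 0.5000: 8.470474
  t * PV_t at t = 1.0000: 16.399757
  t * PV_t at t = 1.5000: 23.813780
  t * PV_t at t = 2.0000: 30.737374
  t * PV_t at t = 2.5000: 37.194305
  t * PV_t at t = 3.0000: 2512.197294
Macaulay duration D = (sum_t t * PV_t) / P = 2628.812984 / 916.862066 = 2.867185


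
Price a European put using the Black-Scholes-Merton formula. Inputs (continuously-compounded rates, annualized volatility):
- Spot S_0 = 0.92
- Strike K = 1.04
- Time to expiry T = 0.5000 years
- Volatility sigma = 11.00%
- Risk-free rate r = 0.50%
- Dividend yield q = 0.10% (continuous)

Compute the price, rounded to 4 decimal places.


Answer: Price = 0.1198

Derivation:
d1 = (ln(S/K) + (r - q + 0.5*sigma^2) * T) / (sigma * sqrt(T)) = -1.51163130
d2 = d1 - sigma * sqrt(T) = -1.58941305
exp(-rT) = 0.99750312; exp(-qT) = 0.99950012
P = K * exp(-rT) * N(-d2) - S_0 * exp(-qT) * N(-d1)
N(-d1) = 0.93468616; N(-d2) = 0.94401641
P = 1.0400 * 0.99750312 * 0.94401641 - 0.9200 * 0.99950012 * 0.93468616 = 0.1198


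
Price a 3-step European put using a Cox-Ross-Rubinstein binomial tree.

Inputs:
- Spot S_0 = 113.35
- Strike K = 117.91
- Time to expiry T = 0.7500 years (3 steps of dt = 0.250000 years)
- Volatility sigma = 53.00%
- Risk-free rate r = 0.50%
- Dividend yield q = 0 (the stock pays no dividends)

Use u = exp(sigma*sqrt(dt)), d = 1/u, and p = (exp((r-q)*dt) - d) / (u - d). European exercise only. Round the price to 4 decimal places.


dt = T/N = 0.250000
u = exp(sigma*sqrt(dt)) = 1.303431; d = 1/u = 0.767206
p = (exp((r-q)*dt) - d) / (u - d) = 0.436468
Discount per step: exp(-r*dt) = 0.998751
Stock lattice S(k, i) with i counting down-moves:
  k=0: S(0,0) = 113.3500
  k=1: S(1,0) = 147.7439; S(1,1) = 86.9628
  k=2: S(2,0) = 192.5740; S(2,1) = 113.3500; S(2,2) = 66.7184
  k=3: S(3,0) = 251.0069; S(3,1) = 147.7439; S(3,2) = 86.9628; S(3,3) = 51.1867
Terminal payoffs V(N, i) = max(K - S_T, 0):
  V(3,0) = 0.000000; V(3,1) = 0.000000; V(3,2) = 30.947206; V(3,3) = 66.723267
Backward induction: V(k, i) = exp(-r*dt) * [p * V(k+1, i) + (1-p) * V(k+1, i+1)].
  V(2,0) = exp(-r*dt) * [p*0.000000 + (1-p)*0.000000] = 0.000000
  V(2,1) = exp(-r*dt) * [p*0.000000 + (1-p)*30.947206] = 17.417968
  V(2,2) = exp(-r*dt) * [p*30.947206 + (1-p)*66.723267] = 51.044331
  V(1,0) = exp(-r*dt) * [p*0.000000 + (1-p)*17.417968] = 9.803328
  V(1,1) = exp(-r*dt) * [p*17.417968 + (1-p)*51.044331] = 36.322083
  V(0,0) = exp(-r*dt) * [p*9.803328 + (1-p)*36.322083] = 24.716592

Answer: Price = V(0,0) = 24.7166


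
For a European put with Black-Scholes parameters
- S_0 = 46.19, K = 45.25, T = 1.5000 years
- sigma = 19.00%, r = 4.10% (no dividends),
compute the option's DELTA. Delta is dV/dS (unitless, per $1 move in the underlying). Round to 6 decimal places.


Answer: Delta = -0.319537

Derivation:
d1 = 0.4689941505; d2 = 0.2362926249
phi(d1) = 0.3573940624; exp(-qT) = 1.0000000000; exp(-rT) = 0.9403529457
N(-d1) = 0.3195369086
Delta = -exp(-qT) * N(-d1) = -1.0000000000 * 0.3195369086 = -0.319537


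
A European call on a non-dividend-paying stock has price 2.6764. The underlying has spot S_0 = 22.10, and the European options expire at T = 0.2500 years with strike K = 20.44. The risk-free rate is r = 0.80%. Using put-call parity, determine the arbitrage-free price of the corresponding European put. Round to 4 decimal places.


Answer: Put price = 0.9756

Derivation:
Put-call parity: C - P = S_0 * exp(-qT) - K * exp(-rT).
S_0 * exp(-qT) = 22.1000 * 1.00000000 = 22.10000000
K * exp(-rT) = 20.4400 * 0.99800200 = 20.39916085
P = C - S*exp(-qT) + K*exp(-rT)
P = 2.6764 - 22.10000000 + 20.39916085 = 0.9756


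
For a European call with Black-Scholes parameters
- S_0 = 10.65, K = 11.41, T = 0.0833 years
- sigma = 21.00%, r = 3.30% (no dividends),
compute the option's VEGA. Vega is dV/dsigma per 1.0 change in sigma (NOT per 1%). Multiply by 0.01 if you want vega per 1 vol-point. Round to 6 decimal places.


d1 = -1.0616230890; d2 = -1.1222327417
phi(d1) = 0.2270783141; exp(-qT) = 1.0000000000; exp(-rT) = 0.9972548748
Vega = S * exp(-qT) * phi(d1) * sqrt(T) = 10.6500 * 1.0000000000 * 0.2270783141 * 0.2886173938 = 0.697988

Answer: Vega = 0.697988


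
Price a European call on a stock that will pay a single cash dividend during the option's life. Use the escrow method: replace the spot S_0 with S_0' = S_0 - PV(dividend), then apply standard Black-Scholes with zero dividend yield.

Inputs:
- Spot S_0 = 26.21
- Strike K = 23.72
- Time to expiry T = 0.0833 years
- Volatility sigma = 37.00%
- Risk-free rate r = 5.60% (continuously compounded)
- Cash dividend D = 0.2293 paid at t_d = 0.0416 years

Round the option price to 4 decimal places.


PV(D) = D * exp(-r * t_d) = 0.2293 * 0.99767311 = 0.22876644
S_0' = S_0 - PV(D) = 26.2100 - 0.22876644 = 25.98123356
d1 = (ln(S_0'/K) + (r + sigma^2/2)*T) / (sigma*sqrt(T)) = 0.94975267
d2 = d1 - sigma*sqrt(T) = 0.84296423
exp(-rT) = 0.99534606
N(d1) = 0.82888103; N(d2) = 0.80037578
C = S_0' * N(d1) - K * exp(-rT) * N(d2) = 25.98123356 * 0.82888103 - 23.7200 * 0.99534606 * 0.80037578 = 2.6388

Answer: Price = 2.6388


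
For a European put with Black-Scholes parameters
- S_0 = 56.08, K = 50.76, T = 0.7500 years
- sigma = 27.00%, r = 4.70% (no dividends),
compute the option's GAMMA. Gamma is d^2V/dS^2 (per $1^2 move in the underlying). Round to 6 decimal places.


d1 = 0.6939241307; d2 = 0.4600972717
phi(d1) = 0.3135790233; exp(-qT) = 1.0000000000; exp(-rT) = 0.9653640451
Gamma = exp(-qT) * phi(d1) / (S * sigma * sqrt(T)) = 1.0000000000 * 0.3135790233 / (56.0800 * 0.2700 * 0.8660254038) = 0.023914

Answer: Gamma = 0.023914


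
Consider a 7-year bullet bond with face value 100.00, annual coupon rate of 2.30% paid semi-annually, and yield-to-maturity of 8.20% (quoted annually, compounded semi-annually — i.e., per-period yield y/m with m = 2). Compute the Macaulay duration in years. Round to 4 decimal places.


Answer: Macaulay duration = 6.3752 years

Derivation:
Coupon per period c = face * coupon_rate / m = 1.150000
Periods per year m = 2; per-period yield y/m = 0.041000
Number of cashflows N = 14
Cashflows (t years, CF_t, discount factor 1/(1+y/m)^(m*t), PV):
  t = 0.5000: CF_t = 1.150000, DF = 0.960615, PV = 1.104707
  t = 1.0000: CF_t = 1.150000, DF = 0.922781, PV = 1.061198
  t = 1.5000: CF_t = 1.150000, DF = 0.886437, PV = 1.019402
  t = 2.0000: CF_t = 1.150000, DF = 0.851524, PV = 0.979253
  t = 2.5000: CF_t = 1.150000, DF = 0.817987, PV = 0.940685
  t = 3.0000: CF_t = 1.150000, DF = 0.785770, PV = 0.903636
  t = 3.5000: CF_t = 1.150000, DF = 0.754823, PV = 0.868046
  t = 4.0000: CF_t = 1.150000, DF = 0.725094, PV = 0.833858
  t = 4.5000: CF_t = 1.150000, DF = 0.696536, PV = 0.801016
  t = 5.0000: CF_t = 1.150000, DF = 0.669103, PV = 0.769468
  t = 5.5000: CF_t = 1.150000, DF = 0.642750, PV = 0.739162
  t = 6.0000: CF_t = 1.150000, DF = 0.617435, PV = 0.710050
  t = 6.5000: CF_t = 1.150000, DF = 0.593117, PV = 0.682085
  t = 7.0000: CF_t = 101.150000, DF = 0.569757, PV = 57.630936
Price P = sum_t PV_t = 69.043503
Macaulay numerator sum_t t * PV_t:
  t * PV_t at t = 0.5000: 0.552354
  t * PV_t at t = 1.0000: 1.061198
  t * PV_t at t = 1.5000: 1.529104
  t * PV_t at t = 2.0000: 1.958506
  t * PV_t at t = 2.5000: 2.351712
  t * PV_t at t = 3.0000: 2.710908
  t * PV_t at t = 3.5000: 3.038161
  t * PV_t at t = 4.0000: 3.335431
  t * PV_t at t = 4.5000: 3.604573
  t * PV_t at t = 5.0000: 3.847340
  t * PV_t at t = 5.5000: 4.065393
  t * PV_t at t = 6.0000: 4.260302
  t * PV_t at t = 6.5000: 4.433551
  t * PV_t at t = 7.0000: 403.416553
Macaulay duration D = (sum_t t * PV_t) / P = 440.165084 / 69.043503 = 6.375185


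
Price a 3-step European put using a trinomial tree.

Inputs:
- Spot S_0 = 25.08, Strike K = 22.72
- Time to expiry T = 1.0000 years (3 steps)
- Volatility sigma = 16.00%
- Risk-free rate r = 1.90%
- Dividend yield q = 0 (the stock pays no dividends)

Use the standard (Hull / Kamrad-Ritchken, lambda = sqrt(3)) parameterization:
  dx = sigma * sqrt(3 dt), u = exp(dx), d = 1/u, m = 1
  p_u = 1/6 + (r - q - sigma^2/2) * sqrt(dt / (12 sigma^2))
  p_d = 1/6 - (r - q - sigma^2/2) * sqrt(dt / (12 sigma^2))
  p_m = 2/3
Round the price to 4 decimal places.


dt = T/N = 0.333333; dx = sigma*sqrt(3*dt) = 0.160000
u = exp(dx) = 1.173511; d = 1/u = 0.852144
p_u = 0.173125, p_m = 0.666667, p_d = 0.160208
Discount per step: exp(-r*dt) = 0.993687
Stock lattice S(k, j) with j the centered position index:
  k=0: S(0,+0) = 25.0800
  k=1: S(1,-1) = 21.3718; S(1,+0) = 25.0800; S(1,+1) = 29.4317
  k=2: S(2,-2) = 18.2118; S(2,-1) = 21.3718; S(2,+0) = 25.0800; S(2,+1) = 29.4317; S(2,+2) = 34.5384
  k=3: S(3,-3) = 15.5191; S(3,-2) = 18.2118; S(3,-1) = 21.3718; S(3,+0) = 25.0800; S(3,+1) = 29.4317; S(3,+2) = 34.5384; S(3,+3) = 40.5311
Terminal payoffs V(N, j) = max(K - S_T, 0):
  V(3,-3) = 7.200913; V(3,-2) = 4.508182; V(3,-1) = 1.348234; V(3,+0) = 0.000000; V(3,+1) = 0.000000; V(3,+2) = 0.000000; V(3,+3) = 0.000000
Backward induction: V(k, j) = exp(-r*dt) * [p_u * V(k+1, j+1) + p_m * V(k+1, j) + p_d * V(k+1, j-1)]
  V(2,-2) = exp(-r*dt) * [p_u*1.348234 + p_m*4.508182 + p_d*7.200913] = 4.364783
  V(2,-1) = exp(-r*dt) * [p_u*0.000000 + p_m*1.348234 + p_d*4.508182] = 1.610837
  V(2,+0) = exp(-r*dt) * [p_u*0.000000 + p_m*0.000000 + p_d*1.348234] = 0.214635
  V(2,+1) = exp(-r*dt) * [p_u*0.000000 + p_m*0.000000 + p_d*0.000000] = 0.000000
  V(2,+2) = exp(-r*dt) * [p_u*0.000000 + p_m*0.000000 + p_d*0.000000] = 0.000000
  V(1,-1) = exp(-r*dt) * [p_u*0.214635 + p_m*1.610837 + p_d*4.364783] = 1.798895
  V(1,+0) = exp(-r*dt) * [p_u*0.000000 + p_m*0.214635 + p_d*1.610837] = 0.398627
  V(1,+1) = exp(-r*dt) * [p_u*0.000000 + p_m*0.000000 + p_d*0.214635] = 0.034169
  V(0,+0) = exp(-r*dt) * [p_u*0.034169 + p_m*0.398627 + p_d*1.798895] = 0.556330

Answer: Price = V(0,0) = 0.5563


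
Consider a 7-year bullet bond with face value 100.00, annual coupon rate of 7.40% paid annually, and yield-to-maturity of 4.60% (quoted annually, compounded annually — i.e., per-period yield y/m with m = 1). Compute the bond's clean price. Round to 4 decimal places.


Answer: Price = 116.4394

Derivation:
Coupon per period c = face * coupon_rate / m = 7.400000
Periods per year m = 1; per-period yield y/m = 0.046000
Number of cashflows N = 7
Cashflows (t years, CF_t, discount factor 1/(1+y/m)^(m*t), PV):
  t = 1.0000: CF_t = 7.400000, DF = 0.956023, PV = 7.074570
  t = 2.0000: CF_t = 7.400000, DF = 0.913980, PV = 6.763451
  t = 3.0000: CF_t = 7.400000, DF = 0.873786, PV = 6.466014
  t = 4.0000: CF_t = 7.400000, DF = 0.835359, PV = 6.181658
  t = 5.0000: CF_t = 7.400000, DF = 0.798623, PV = 5.909807
  t = 6.0000: CF_t = 7.400000, DF = 0.763501, PV = 5.649911
  t = 7.0000: CF_t = 107.400000, DF = 0.729925, PV = 78.393940
Price P = sum_t PV_t = 116.439351


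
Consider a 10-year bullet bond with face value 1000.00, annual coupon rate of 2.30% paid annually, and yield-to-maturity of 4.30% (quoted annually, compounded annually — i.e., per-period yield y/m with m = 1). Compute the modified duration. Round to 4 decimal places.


Coupon per period c = face * coupon_rate / m = 23.000000
Periods per year m = 1; per-period yield y/m = 0.043000
Number of cashflows N = 10
Cashflows (t years, CF_t, discount factor 1/(1+y/m)^(m*t), PV):
  t = 1.0000: CF_t = 23.000000, DF = 0.958773, PV = 22.051774
  t = 2.0000: CF_t = 23.000000, DF = 0.919245, PV = 21.142640
  t = 3.0000: CF_t = 23.000000, DF = 0.881347, PV = 20.270988
  t = 4.0000: CF_t = 23.000000, DF = 0.845012, PV = 19.435271
  t = 5.0000: CF_t = 23.000000, DF = 0.810174, PV = 18.634009
  t = 6.0000: CF_t = 23.000000, DF = 0.776773, PV = 17.865780
  t = 7.0000: CF_t = 23.000000, DF = 0.744749, PV = 17.129224
  t = 8.0000: CF_t = 23.000000, DF = 0.714045, PV = 16.423033
  t = 9.0000: CF_t = 23.000000, DF = 0.684607, PV = 15.745957
  t = 10.0000: CF_t = 1023.000000, DF = 0.656382, PV = 671.479177
Price P = sum_t PV_t = 840.177852
First compute Macaulay numerator sum_t t * PV_t:
  t * PV_t at t = 1.0000: 22.051774
  t * PV_t at t = 2.0000: 42.285280
  t * PV_t at t = 3.0000: 60.812963
  t * PV_t at t = 4.0000: 77.741084
  t * PV_t at t = 5.0000: 93.170043
  t * PV_t at t = 6.0000: 107.194681
  t * PV_t at t = 7.0000: 119.904565
  t * PV_t at t = 8.0000: 131.384265
  t * PV_t at t = 9.0000: 141.713613
  t * PV_t at t = 10.0000: 6714.791770
Macaulay duration D = 7511.050038 / 840.177852 = 8.939833
Modified duration = D / (1 + y/m) = 8.939833 / (1 + 0.043000) = 8.571269

Answer: Modified duration = 8.5713


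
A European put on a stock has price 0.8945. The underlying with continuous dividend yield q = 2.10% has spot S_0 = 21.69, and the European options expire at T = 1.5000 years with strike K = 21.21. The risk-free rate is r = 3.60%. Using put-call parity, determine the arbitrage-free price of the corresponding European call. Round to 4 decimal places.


Answer: Call price = 1.8169

Derivation:
Put-call parity: C - P = S_0 * exp(-qT) - K * exp(-rT).
S_0 * exp(-qT) = 21.6900 * 0.96899096 = 21.01741385
K * exp(-rT) = 21.2100 * 0.94743211 = 20.09503498
C = P + S*exp(-qT) - K*exp(-rT)
C = 0.8945 + 21.01741385 - 20.09503498 = 1.8169


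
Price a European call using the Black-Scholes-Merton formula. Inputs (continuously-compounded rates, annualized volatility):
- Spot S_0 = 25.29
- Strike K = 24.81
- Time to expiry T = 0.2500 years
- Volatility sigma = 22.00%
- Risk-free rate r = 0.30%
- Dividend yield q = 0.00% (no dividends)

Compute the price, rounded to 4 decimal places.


Answer: Price = 1.3656

Derivation:
d1 = (ln(S/K) + (r - q + 0.5*sigma^2) * T) / (sigma * sqrt(T)) = 0.23602057
d2 = d1 - sigma * sqrt(T) = 0.12602057
exp(-rT) = 0.99925028; exp(-qT) = 1.00000000
C = S_0 * exp(-qT) * N(d1) - K * exp(-rT) * N(d2)
N(d1) = 0.59329165; N(d2) = 0.55014218
C = 25.2900 * 1.00000000 * 0.59329165 - 24.8100 * 0.99925028 * 0.55014218 = 1.3656


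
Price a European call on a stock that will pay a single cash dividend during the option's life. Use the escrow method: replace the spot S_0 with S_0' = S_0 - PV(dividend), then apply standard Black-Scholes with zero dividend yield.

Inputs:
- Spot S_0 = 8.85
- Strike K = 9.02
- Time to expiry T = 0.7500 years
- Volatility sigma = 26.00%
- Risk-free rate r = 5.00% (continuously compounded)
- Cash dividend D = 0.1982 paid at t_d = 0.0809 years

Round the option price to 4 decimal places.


Answer: Price = 0.7596

Derivation:
PV(D) = D * exp(-r * t_d) = 0.1982 * 0.99596317 = 0.19739990
S_0' = S_0 - PV(D) = 8.8500 - 0.19739990 = 8.65260010
d1 = (ln(S_0'/K) + (r + sigma^2/2)*T) / (sigma*sqrt(T)) = 0.09444354
d2 = d1 - sigma*sqrt(T) = -0.13072306
exp(-rT) = 0.96319442
N(d1) = 0.53762158; N(d2) = 0.44799719
C = S_0' * N(d1) - K * exp(-rT) * N(d2) = 8.65260010 * 0.53762158 - 9.0200 * 0.96319442 * 0.44799719 = 0.7596


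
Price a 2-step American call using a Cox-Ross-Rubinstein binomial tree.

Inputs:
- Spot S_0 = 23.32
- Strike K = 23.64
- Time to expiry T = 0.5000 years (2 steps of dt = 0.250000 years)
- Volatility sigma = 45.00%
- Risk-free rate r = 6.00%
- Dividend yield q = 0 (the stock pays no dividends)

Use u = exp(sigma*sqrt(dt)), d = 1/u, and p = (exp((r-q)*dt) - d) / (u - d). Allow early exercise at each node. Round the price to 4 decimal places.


Answer: Price = V(0,0) = 2.8591

Derivation:
dt = T/N = 0.250000
u = exp(sigma*sqrt(dt)) = 1.252323; d = 1/u = 0.798516
p = (exp((r-q)*dt) - d) / (u - d) = 0.477289
Discount per step: exp(-r*dt) = 0.985112
Stock lattice S(k, i) with i counting down-moves:
  k=0: S(0,0) = 23.3200
  k=1: S(1,0) = 29.2042; S(1,1) = 18.6214
  k=2: S(2,0) = 36.5730; S(2,1) = 23.3200; S(2,2) = 14.8695
Terminal payoffs V(N, i) = max(S_T - K, 0):
  V(2,0) = 12.933040; V(2,1) = 0.000000; V(2,2) = 0.000000
Backward induction: V(k, i) = exp(-r*dt) * [p * V(k+1, i) + (1-p) * V(k+1, i+1)]; then take max(V_cont, immediate exercise) for American.
  V(1,0) = exp(-r*dt) * [p*12.933040 + (1-p)*0.000000] = 6.080897; exercise = 5.564166; V(1,0) = max -> 6.080897
  V(1,1) = exp(-r*dt) * [p*0.000000 + (1-p)*0.000000] = 0.000000; exercise = 0.000000; V(1,1) = max -> 0.000000
  V(0,0) = exp(-r*dt) * [p*6.080897 + (1-p)*0.000000] = 2.859135; exercise = 0.000000; V(0,0) = max -> 2.859135


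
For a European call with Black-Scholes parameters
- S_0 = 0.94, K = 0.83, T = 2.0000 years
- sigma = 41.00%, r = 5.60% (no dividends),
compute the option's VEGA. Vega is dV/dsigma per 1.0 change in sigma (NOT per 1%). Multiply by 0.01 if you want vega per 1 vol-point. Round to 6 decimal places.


d1 = 0.6977146345; d2 = 0.1178870739
phi(d1) = 0.3127530465; exp(-qT) = 1.0000000000; exp(-rT) = 0.8940442575
Vega = S * exp(-qT) * phi(d1) * sqrt(T) = 0.9400 * 1.0000000000 * 0.3127530465 * 1.4142135624 = 0.415762

Answer: Vega = 0.415762


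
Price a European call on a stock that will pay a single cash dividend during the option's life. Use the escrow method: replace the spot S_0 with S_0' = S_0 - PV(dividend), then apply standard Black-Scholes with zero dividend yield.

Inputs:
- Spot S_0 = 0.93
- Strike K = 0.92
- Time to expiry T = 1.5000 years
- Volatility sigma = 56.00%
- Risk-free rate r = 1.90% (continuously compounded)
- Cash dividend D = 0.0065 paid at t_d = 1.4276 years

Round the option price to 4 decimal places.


Answer: Price = 0.2589

Derivation:
PV(D) = D * exp(-r * t_d) = 0.0065 * 0.97324016 = 0.00632606
S_0' = S_0 - PV(D) = 0.9300 - 0.00632606 = 0.92367394
d1 = (ln(S_0'/K) + (r + sigma^2/2)*T) / (sigma*sqrt(T)) = 0.39029333
d2 = d1 - sigma*sqrt(T) = -0.29556380
exp(-rT) = 0.97190229
N(d1) = 0.65184017; N(d2) = 0.38378161
C = S_0' * N(d1) - K * exp(-rT) * N(d2) = 0.92367394 * 0.65184017 - 0.9200 * 0.97190229 * 0.38378161 = 0.2589


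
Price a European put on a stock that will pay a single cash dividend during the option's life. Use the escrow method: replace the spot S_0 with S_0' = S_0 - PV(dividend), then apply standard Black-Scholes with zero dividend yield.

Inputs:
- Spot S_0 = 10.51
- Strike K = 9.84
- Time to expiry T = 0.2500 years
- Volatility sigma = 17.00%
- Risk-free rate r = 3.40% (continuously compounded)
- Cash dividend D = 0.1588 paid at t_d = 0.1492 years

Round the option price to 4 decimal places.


PV(D) = D * exp(-r * t_d) = 0.1588 * 0.99494004 = 0.15799648
S_0' = S_0 - PV(D) = 10.5100 - 0.15799648 = 10.35200352
d1 = (ln(S_0'/K) + (r + sigma^2/2)*T) / (sigma*sqrt(T)) = 0.73925726
d2 = d1 - sigma*sqrt(T) = 0.65425726
exp(-rT) = 0.99153602
N(-d1) = 0.22987540; N(-d2) = 0.25647304
P = K * exp(-rT) * N(-d2) - S_0' * N(-d1) = 9.8400 * 0.99153602 * 0.25647304 - 10.35200352 * 0.22987540 = 0.1227

Answer: Price = 0.1227


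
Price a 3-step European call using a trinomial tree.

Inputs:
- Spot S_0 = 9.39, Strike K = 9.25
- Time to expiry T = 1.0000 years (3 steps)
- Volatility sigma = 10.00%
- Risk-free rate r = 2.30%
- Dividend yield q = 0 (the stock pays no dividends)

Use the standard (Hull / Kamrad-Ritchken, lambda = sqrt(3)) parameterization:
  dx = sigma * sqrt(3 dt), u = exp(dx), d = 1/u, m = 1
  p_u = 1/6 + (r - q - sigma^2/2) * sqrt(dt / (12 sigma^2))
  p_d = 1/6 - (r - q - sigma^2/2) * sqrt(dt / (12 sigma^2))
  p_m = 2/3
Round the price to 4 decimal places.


Answer: Price = V(0,0) = 0.5549

Derivation:
dt = T/N = 0.333333; dx = sigma*sqrt(3*dt) = 0.100000
u = exp(dx) = 1.105171; d = 1/u = 0.904837
p_u = 0.196667, p_m = 0.666667, p_d = 0.136667
Discount per step: exp(-r*dt) = 0.992363
Stock lattice S(k, j) with j the centered position index:
  k=0: S(0,+0) = 9.3900
  k=1: S(1,-1) = 8.4964; S(1,+0) = 9.3900; S(1,+1) = 10.3776
  k=2: S(2,-2) = 7.6879; S(2,-1) = 8.4964; S(2,+0) = 9.3900; S(2,+1) = 10.3776; S(2,+2) = 11.4690
  k=3: S(3,-3) = 6.9563; S(3,-2) = 7.6879; S(3,-1) = 8.4964; S(3,+0) = 9.3900; S(3,+1) = 10.3776; S(3,+2) = 11.4690; S(3,+3) = 12.6752
Terminal payoffs V(N, j) = max(S_T - K, 0):
  V(3,-3) = 0.000000; V(3,-2) = 0.000000; V(3,-1) = 0.000000; V(3,+0) = 0.140000; V(3,+1) = 1.127555; V(3,+2) = 2.218972; V(3,+3) = 3.425174
Backward induction: V(k, j) = exp(-r*dt) * [p_u * V(k+1, j+1) + p_m * V(k+1, j) + p_d * V(k+1, j-1)]
  V(2,-2) = exp(-r*dt) * [p_u*0.000000 + p_m*0.000000 + p_d*0.000000] = 0.000000
  V(2,-1) = exp(-r*dt) * [p_u*0.140000 + p_m*0.000000 + p_d*0.000000] = 0.027323
  V(2,+0) = exp(-r*dt) * [p_u*1.127555 + p_m*0.140000 + p_d*0.000000] = 0.312679
  V(2,+1) = exp(-r*dt) * [p_u*2.218972 + p_m*1.127555 + p_d*0.140000] = 1.198014
  V(2,+2) = exp(-r*dt) * [p_u*3.425174 + p_m*2.218972 + p_d*1.127555] = 2.289412
  V(1,-1) = exp(-r*dt) * [p_u*0.312679 + p_m*0.027323 + p_d*0.000000] = 0.079100
  V(1,+0) = exp(-r*dt) * [p_u*1.198014 + p_m*0.312679 + p_d*0.027323] = 0.444377
  V(1,+1) = exp(-r*dt) * [p_u*2.289412 + p_m*1.198014 + p_d*0.312679] = 1.281795
  V(0,+0) = exp(-r*dt) * [p_u*1.281795 + p_m*0.444377 + p_d*0.079100] = 0.554877


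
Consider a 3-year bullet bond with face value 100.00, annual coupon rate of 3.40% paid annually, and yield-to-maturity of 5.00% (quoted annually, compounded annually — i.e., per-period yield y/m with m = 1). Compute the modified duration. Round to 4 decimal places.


Answer: Modified duration = 2.7619

Derivation:
Coupon per period c = face * coupon_rate / m = 3.400000
Periods per year m = 1; per-period yield y/m = 0.050000
Number of cashflows N = 3
Cashflows (t years, CF_t, discount factor 1/(1+y/m)^(m*t), PV):
  t = 1.0000: CF_t = 3.400000, DF = 0.952381, PV = 3.238095
  t = 2.0000: CF_t = 3.400000, DF = 0.907029, PV = 3.083900
  t = 3.0000: CF_t = 103.400000, DF = 0.863838, PV = 89.320808
Price P = sum_t PV_t = 95.642803
First compute Macaulay numerator sum_t t * PV_t:
  t * PV_t at t = 1.0000: 3.238095
  t * PV_t at t = 2.0000: 6.167800
  t * PV_t at t = 3.0000: 267.962423
Macaulay duration D = 277.368319 / 95.642803 = 2.900044
Modified duration = D / (1 + y/m) = 2.900044 / (1 + 0.050000) = 2.761946


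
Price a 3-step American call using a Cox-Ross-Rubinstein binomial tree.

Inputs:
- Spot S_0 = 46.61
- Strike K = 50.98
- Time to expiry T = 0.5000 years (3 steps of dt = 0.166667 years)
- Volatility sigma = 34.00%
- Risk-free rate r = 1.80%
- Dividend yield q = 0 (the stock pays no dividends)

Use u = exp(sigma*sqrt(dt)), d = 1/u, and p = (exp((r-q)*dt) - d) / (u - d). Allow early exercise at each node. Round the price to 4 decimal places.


dt = T/N = 0.166667
u = exp(sigma*sqrt(dt)) = 1.148899; d = 1/u = 0.870398
p = (exp((r-q)*dt) - d) / (u - d) = 0.476143
Discount per step: exp(-r*dt) = 0.997004
Stock lattice S(k, i) with i counting down-moves:
  k=0: S(0,0) = 46.6100
  k=1: S(1,0) = 53.5502; S(1,1) = 40.5693
  k=2: S(2,0) = 61.5238; S(2,1) = 46.6100; S(2,2) = 35.3114
  k=3: S(3,0) = 70.6846; S(3,1) = 53.5502; S(3,2) = 40.5693; S(3,3) = 30.7350
Terminal payoffs V(N, i) = max(S_T - K, 0):
  V(3,0) = 19.704645; V(3,1) = 2.570200; V(3,2) = 0.000000; V(3,3) = 0.000000
Backward induction: V(k, i) = exp(-r*dt) * [p * V(k+1, i) + (1-p) * V(k+1, i+1)]; then take max(V_cont, immediate exercise) for American.
  V(2,0) = exp(-r*dt) * [p*19.704645 + (1-p)*2.570200] = 10.696502; exercise = 10.543791; V(2,0) = max -> 10.696502
  V(2,1) = exp(-r*dt) * [p*2.570200 + (1-p)*0.000000] = 1.220116; exercise = 0.000000; V(2,1) = max -> 1.220116
  V(2,2) = exp(-r*dt) * [p*0.000000 + (1-p)*0.000000] = 0.000000; exercise = 0.000000; V(2,2) = max -> 0.000000
  V(1,0) = exp(-r*dt) * [p*10.696502 + (1-p)*1.220116] = 5.715056; exercise = 2.570200; V(1,0) = max -> 5.715056
  V(1,1) = exp(-r*dt) * [p*1.220116 + (1-p)*0.000000] = 0.579209; exercise = 0.000000; V(1,1) = max -> 0.579209
  V(0,0) = exp(-r*dt) * [p*5.715056 + (1-p)*0.579209] = 3.015545; exercise = 0.000000; V(0,0) = max -> 3.015545

Answer: Price = V(0,0) = 3.0155


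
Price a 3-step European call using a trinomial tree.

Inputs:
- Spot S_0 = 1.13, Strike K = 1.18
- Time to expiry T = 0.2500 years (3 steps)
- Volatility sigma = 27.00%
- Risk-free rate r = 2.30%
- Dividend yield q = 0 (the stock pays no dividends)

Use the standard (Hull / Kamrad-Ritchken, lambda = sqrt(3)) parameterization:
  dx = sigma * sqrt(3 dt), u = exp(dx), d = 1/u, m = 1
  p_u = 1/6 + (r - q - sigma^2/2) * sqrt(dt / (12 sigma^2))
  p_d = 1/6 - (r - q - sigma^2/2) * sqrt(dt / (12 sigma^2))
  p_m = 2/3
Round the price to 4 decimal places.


dt = T/N = 0.083333; dx = sigma*sqrt(3*dt) = 0.135000
u = exp(dx) = 1.144537; d = 1/u = 0.873716
p_u = 0.162515, p_m = 0.666667, p_d = 0.170818
Discount per step: exp(-r*dt) = 0.998085
Stock lattice S(k, j) with j the centered position index:
  k=0: S(0,+0) = 1.1300
  k=1: S(1,-1) = 0.9873; S(1,+0) = 1.1300; S(1,+1) = 1.2933
  k=2: S(2,-2) = 0.8626; S(2,-1) = 0.9873; S(2,+0) = 1.1300; S(2,+1) = 1.2933; S(2,+2) = 1.4803
  k=3: S(3,-3) = 0.7537; S(3,-2) = 0.8626; S(3,-1) = 0.9873; S(3,+0) = 1.1300; S(3,+1) = 1.2933; S(3,+2) = 1.4803; S(3,+3) = 1.6942
Terminal payoffs V(N, j) = max(S_T - K, 0):
  V(3,-3) = 0.000000; V(3,-2) = 0.000000; V(3,-1) = 0.000000; V(3,+0) = 0.000000; V(3,+1) = 0.113327; V(3,+2) = 0.300260; V(3,+3) = 0.514212
Backward induction: V(k, j) = exp(-r*dt) * [p_u * V(k+1, j+1) + p_m * V(k+1, j) + p_d * V(k+1, j-1)]
  V(2,-2) = exp(-r*dt) * [p_u*0.000000 + p_m*0.000000 + p_d*0.000000] = 0.000000
  V(2,-1) = exp(-r*dt) * [p_u*0.000000 + p_m*0.000000 + p_d*0.000000] = 0.000000
  V(2,+0) = exp(-r*dt) * [p_u*0.113327 + p_m*0.000000 + p_d*0.000000] = 0.018382
  V(2,+1) = exp(-r*dt) * [p_u*0.300260 + p_m*0.113327 + p_d*0.000000] = 0.124110
  V(2,+2) = exp(-r*dt) * [p_u*0.514212 + p_m*0.300260 + p_d*0.113327] = 0.302518
  V(1,-1) = exp(-r*dt) * [p_u*0.018382 + p_m*0.000000 + p_d*0.000000] = 0.002982
  V(1,+0) = exp(-r*dt) * [p_u*0.124110 + p_m*0.018382 + p_d*0.000000] = 0.032362
  V(1,+1) = exp(-r*dt) * [p_u*0.302518 + p_m*0.124110 + p_d*0.018382] = 0.134785
  V(0,+0) = exp(-r*dt) * [p_u*0.134785 + p_m*0.032362 + p_d*0.002982] = 0.043905

Answer: Price = V(0,0) = 0.0439


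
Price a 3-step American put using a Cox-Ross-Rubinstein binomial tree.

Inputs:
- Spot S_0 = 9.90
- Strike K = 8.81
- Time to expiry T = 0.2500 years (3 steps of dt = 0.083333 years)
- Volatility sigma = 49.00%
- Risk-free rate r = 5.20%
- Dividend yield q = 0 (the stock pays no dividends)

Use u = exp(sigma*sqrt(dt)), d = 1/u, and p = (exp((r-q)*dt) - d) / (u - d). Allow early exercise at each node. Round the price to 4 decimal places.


dt = T/N = 0.083333
u = exp(sigma*sqrt(dt)) = 1.151944; d = 1/u = 0.868098
p = (exp((r-q)*dt) - d) / (u - d) = 0.479996
Discount per step: exp(-r*dt) = 0.995676
Stock lattice S(k, i) with i counting down-moves:
  k=0: S(0,0) = 9.9000
  k=1: S(1,0) = 11.4042; S(1,1) = 8.5942
  k=2: S(2,0) = 13.1370; S(2,1) = 9.9000; S(2,2) = 7.4606
  k=3: S(3,0) = 15.1331; S(3,1) = 11.4042; S(3,2) = 8.5942; S(3,3) = 6.4765
Terminal payoffs V(N, i) = max(K - S_T, 0):
  V(3,0) = 0.000000; V(3,1) = 0.000000; V(3,2) = 0.215831; V(3,3) = 2.333487
Backward induction: V(k, i) = exp(-r*dt) * [p * V(k+1, i) + (1-p) * V(k+1, i+1)]; then take max(V_cont, immediate exercise) for American.
  V(2,0) = exp(-r*dt) * [p*0.000000 + (1-p)*0.000000] = 0.000000; exercise = 0.000000; V(2,0) = max -> 0.000000
  V(2,1) = exp(-r*dt) * [p*0.000000 + (1-p)*0.215831] = 0.111748; exercise = 0.000000; V(2,1) = max -> 0.111748
  V(2,2) = exp(-r*dt) * [p*0.215831 + (1-p)*2.333487] = 1.311326; exercise = 1.349420; V(2,2) = max -> 1.349420
  V(1,0) = exp(-r*dt) * [p*0.000000 + (1-p)*0.111748] = 0.057858; exercise = 0.000000; V(1,0) = max -> 0.057858
  V(1,1) = exp(-r*dt) * [p*0.111748 + (1-p)*1.349420] = 0.752077; exercise = 0.215831; V(1,1) = max -> 0.752077
  V(0,0) = exp(-r*dt) * [p*0.057858 + (1-p)*0.752077] = 0.417044; exercise = 0.000000; V(0,0) = max -> 0.417044

Answer: Price = V(0,0) = 0.4170


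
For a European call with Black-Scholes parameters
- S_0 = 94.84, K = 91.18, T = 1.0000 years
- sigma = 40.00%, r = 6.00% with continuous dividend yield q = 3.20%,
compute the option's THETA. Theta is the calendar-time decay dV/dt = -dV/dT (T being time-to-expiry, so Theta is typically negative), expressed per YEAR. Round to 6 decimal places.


d1 = 0.3683892160; d2 = -0.0316107840
phi(d1) = 0.3727699370; exp(-qT) = 0.9685065821; exp(-rT) = 0.9417645336
Theta = -S*exp(-qT)*phi(d1)*sigma/(2*sqrt(T)) - r*K*exp(-rT)*N(d2) + q*S*exp(-qT)*N(d1)
N(d1) = 0.6437084813; N(d2) = 0.4873912217; sqrt(T) = 1.0000000000
Term 1 = -94.8400 * 0.9685065821 * 0.3727699370 * 0.4000 / (2 * 1.0000000000) = -6.8480196499
Term 2 = -0.0600 * 91.1800 * 0.9417645336 * 0.4873912217 = -2.5111396894
Term 3 = 0.0320 * 94.8400 * 0.9685065821 * 0.6437084813 = 1.8920531475
Theta = -6.8480196499 + (-2.5111396894) + (1.8920531475) = -7.467106

Answer: Theta = -7.467106


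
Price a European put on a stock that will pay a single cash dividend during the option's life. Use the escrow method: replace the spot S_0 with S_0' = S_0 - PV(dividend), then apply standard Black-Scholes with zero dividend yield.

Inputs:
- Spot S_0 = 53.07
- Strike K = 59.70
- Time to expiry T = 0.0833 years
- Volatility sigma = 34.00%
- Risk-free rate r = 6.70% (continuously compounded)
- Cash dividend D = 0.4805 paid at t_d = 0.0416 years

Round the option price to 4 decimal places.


PV(D) = D * exp(-r * t_d) = 0.4805 * 0.99721668 = 0.47916262
S_0' = S_0 - PV(D) = 53.0700 - 0.47916262 = 52.59083738
d1 = (ln(S_0'/K) + (r + sigma^2/2)*T) / (sigma*sqrt(T)) = -1.18612425
d2 = d1 - sigma*sqrt(T) = -1.28425416
exp(-rT) = 0.99443445
N(-d1) = 0.88221338; N(-d2) = 0.90047348
P = K * exp(-rT) * N(-d2) - S_0' * N(-d1) = 59.7000 * 0.99443445 * 0.90047348 - 52.59083738 * 0.88221338 = 7.0627

Answer: Price = 7.0627


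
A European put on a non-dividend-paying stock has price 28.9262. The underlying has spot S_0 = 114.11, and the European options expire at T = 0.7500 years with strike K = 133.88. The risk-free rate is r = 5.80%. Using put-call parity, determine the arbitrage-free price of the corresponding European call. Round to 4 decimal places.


Answer: Call price = 14.8551

Derivation:
Put-call parity: C - P = S_0 * exp(-qT) - K * exp(-rT).
S_0 * exp(-qT) = 114.1100 * 1.00000000 = 114.11000000
K * exp(-rT) = 133.8800 * 0.95743255 = 128.18107034
C = P + S*exp(-qT) - K*exp(-rT)
C = 28.9262 + 114.11000000 - 128.18107034 = 14.8551


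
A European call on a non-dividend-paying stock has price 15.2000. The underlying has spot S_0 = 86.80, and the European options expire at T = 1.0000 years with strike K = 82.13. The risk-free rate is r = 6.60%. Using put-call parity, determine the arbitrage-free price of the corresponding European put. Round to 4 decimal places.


Answer: Put price = 5.2844

Derivation:
Put-call parity: C - P = S_0 * exp(-qT) - K * exp(-rT).
S_0 * exp(-qT) = 86.8000 * 1.00000000 = 86.80000000
K * exp(-rT) = 82.1300 * 0.93613086 = 76.88442788
P = C - S*exp(-qT) + K*exp(-rT)
P = 15.2000 - 86.80000000 + 76.88442788 = 5.2844


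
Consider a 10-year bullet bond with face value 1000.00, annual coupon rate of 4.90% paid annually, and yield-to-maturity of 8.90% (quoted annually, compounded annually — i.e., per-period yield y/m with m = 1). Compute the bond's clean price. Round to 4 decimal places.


Coupon per period c = face * coupon_rate / m = 49.000000
Periods per year m = 1; per-period yield y/m = 0.089000
Number of cashflows N = 10
Cashflows (t years, CF_t, discount factor 1/(1+y/m)^(m*t), PV):
  t = 1.0000: CF_t = 49.000000, DF = 0.918274, PV = 44.995409
  t = 2.0000: CF_t = 49.000000, DF = 0.843226, PV = 41.318098
  t = 3.0000: CF_t = 49.000000, DF = 0.774313, PV = 37.941320
  t = 4.0000: CF_t = 49.000000, DF = 0.711031, PV = 34.840515
  t = 5.0000: CF_t = 49.000000, DF = 0.652921, PV = 31.993126
  t = 6.0000: CF_t = 49.000000, DF = 0.599560, PV = 29.378445
  t = 7.0000: CF_t = 49.000000, DF = 0.550560, PV = 26.977452
  t = 8.0000: CF_t = 49.000000, DF = 0.505565, PV = 24.772683
  t = 9.0000: CF_t = 49.000000, DF = 0.464247, PV = 22.748102
  t = 10.0000: CF_t = 1049.000000, DF = 0.426306, PV = 447.194744
Price P = sum_t PV_t = 742.159893

Answer: Price = 742.1599


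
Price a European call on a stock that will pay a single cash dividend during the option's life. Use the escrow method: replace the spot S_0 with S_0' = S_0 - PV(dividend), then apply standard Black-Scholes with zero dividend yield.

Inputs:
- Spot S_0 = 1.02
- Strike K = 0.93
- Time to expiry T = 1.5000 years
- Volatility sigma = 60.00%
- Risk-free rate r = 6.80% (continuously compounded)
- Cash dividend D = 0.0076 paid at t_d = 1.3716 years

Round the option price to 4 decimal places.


Answer: Price = 0.3604

Derivation:
PV(D) = D * exp(-r * t_d) = 0.0076 * 0.91094860 = 0.00692321
S_0' = S_0 - PV(D) = 1.0200 - 0.00692321 = 1.01307679
d1 = (ln(S_0'/K) + (r + sigma^2/2)*T) / (sigma*sqrt(T)) = 0.62266399
d2 = d1 - sigma*sqrt(T) = -0.11218293
exp(-rT) = 0.90302955
N(d1) = 0.73324733; N(d2) = 0.45533918
C = S_0' * N(d1) - K * exp(-rT) * N(d2) = 1.01307679 * 0.73324733 - 0.9300 * 0.90302955 * 0.45533918 = 0.3604


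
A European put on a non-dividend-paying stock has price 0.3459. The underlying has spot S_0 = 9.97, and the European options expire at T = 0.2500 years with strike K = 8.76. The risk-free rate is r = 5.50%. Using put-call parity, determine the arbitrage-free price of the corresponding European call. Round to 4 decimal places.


Put-call parity: C - P = S_0 * exp(-qT) - K * exp(-rT).
S_0 * exp(-qT) = 9.9700 * 1.00000000 = 9.97000000
K * exp(-rT) = 8.7600 * 0.98634410 = 8.64037431
C = P + S*exp(-qT) - K*exp(-rT)
C = 0.3459 + 9.97000000 - 8.64037431 = 1.6755

Answer: Call price = 1.6755


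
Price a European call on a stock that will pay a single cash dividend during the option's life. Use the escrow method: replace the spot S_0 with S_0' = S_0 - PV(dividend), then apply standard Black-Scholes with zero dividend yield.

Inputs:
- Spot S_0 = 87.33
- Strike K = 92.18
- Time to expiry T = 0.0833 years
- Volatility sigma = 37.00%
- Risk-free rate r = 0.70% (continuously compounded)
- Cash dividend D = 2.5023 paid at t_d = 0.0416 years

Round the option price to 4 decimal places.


PV(D) = D * exp(-r * t_d) = 2.5023 * 0.99970884 = 2.50157144
S_0' = S_0 - PV(D) = 87.3300 - 2.50157144 = 84.82842856
d1 = (ln(S_0'/K) + (r + sigma^2/2)*T) / (sigma*sqrt(T)) = -0.71943626
d2 = d1 - sigma*sqrt(T) = -0.82622470
exp(-rT) = 0.99941707
N(d1) = 0.23593608; N(d2) = 0.20433832
C = S_0' * N(d1) - K * exp(-rT) * N(d2) = 84.82842856 * 0.23593608 - 92.1800 * 0.99941707 * 0.20433832 = 1.1892

Answer: Price = 1.1892


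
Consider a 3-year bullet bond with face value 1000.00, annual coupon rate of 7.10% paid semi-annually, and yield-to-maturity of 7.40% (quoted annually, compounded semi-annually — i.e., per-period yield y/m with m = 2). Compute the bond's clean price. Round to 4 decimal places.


Coupon per period c = face * coupon_rate / m = 35.500000
Periods per year m = 2; per-period yield y/m = 0.037000
Number of cashflows N = 6
Cashflows (t years, CF_t, discount factor 1/(1+y/m)^(m*t), PV):
  t = 0.5000: CF_t = 35.500000, DF = 0.964320, PV = 34.233365
  t = 1.0000: CF_t = 35.500000, DF = 0.929913, PV = 33.011924
  t = 1.5000: CF_t = 35.500000, DF = 0.896734, PV = 31.834064
  t = 2.0000: CF_t = 35.500000, DF = 0.864739, PV = 30.698229
  t = 2.5000: CF_t = 35.500000, DF = 0.833885, PV = 29.602921
  t = 3.0000: CF_t = 1035.500000, DF = 0.804132, PV = 832.678910
Price P = sum_t PV_t = 992.059414

Answer: Price = 992.0594


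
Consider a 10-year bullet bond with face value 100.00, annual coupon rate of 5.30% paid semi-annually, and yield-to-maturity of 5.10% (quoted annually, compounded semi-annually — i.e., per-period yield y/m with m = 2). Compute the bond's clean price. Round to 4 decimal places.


Answer: Price = 101.5516

Derivation:
Coupon per period c = face * coupon_rate / m = 2.650000
Periods per year m = 2; per-period yield y/m = 0.025500
Number of cashflows N = 20
Cashflows (t years, CF_t, discount factor 1/(1+y/m)^(m*t), PV):
  t = 0.5000: CF_t = 2.650000, DF = 0.975134, PV = 2.584105
  t = 1.0000: CF_t = 2.650000, DF = 0.950886, PV = 2.519849
  t = 1.5000: CF_t = 2.650000, DF = 0.927242, PV = 2.457191
  t = 2.0000: CF_t = 2.650000, DF = 0.904185, PV = 2.396090
  t = 2.5000: CF_t = 2.650000, DF = 0.881702, PV = 2.336509
  t = 3.0000: CF_t = 2.650000, DF = 0.859777, PV = 2.278410
  t = 3.5000: CF_t = 2.650000, DF = 0.838398, PV = 2.221755
  t = 4.0000: CF_t = 2.650000, DF = 0.817551, PV = 2.166509
  t = 4.5000: CF_t = 2.650000, DF = 0.797222, PV = 2.112637
  t = 5.0000: CF_t = 2.650000, DF = 0.777398, PV = 2.060104
  t = 5.5000: CF_t = 2.650000, DF = 0.758067, PV = 2.008878
  t = 6.0000: CF_t = 2.650000, DF = 0.739217, PV = 1.958925
  t = 6.5000: CF_t = 2.650000, DF = 0.720836, PV = 1.910215
  t = 7.0000: CF_t = 2.650000, DF = 0.702912, PV = 1.862716
  t = 7.5000: CF_t = 2.650000, DF = 0.685433, PV = 1.816398
  t = 8.0000: CF_t = 2.650000, DF = 0.668389, PV = 1.771231
  t = 8.5000: CF_t = 2.650000, DF = 0.651769, PV = 1.727188
  t = 9.0000: CF_t = 2.650000, DF = 0.635562, PV = 1.684240
  t = 9.5000: CF_t = 2.650000, DF = 0.619758, PV = 1.642360
  t = 10.0000: CF_t = 102.650000, DF = 0.604347, PV = 62.036267
Price P = sum_t PV_t = 101.551579


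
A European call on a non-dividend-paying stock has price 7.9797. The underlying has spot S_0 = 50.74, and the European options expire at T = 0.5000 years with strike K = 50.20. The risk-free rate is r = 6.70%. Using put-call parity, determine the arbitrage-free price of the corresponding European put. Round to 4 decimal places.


Put-call parity: C - P = S_0 * exp(-qT) - K * exp(-rT).
S_0 * exp(-qT) = 50.7400 * 1.00000000 = 50.74000000
K * exp(-rT) = 50.2000 * 0.96705491 = 48.54615654
P = C - S*exp(-qT) + K*exp(-rT)
P = 7.9797 - 50.74000000 + 48.54615654 = 5.7859

Answer: Put price = 5.7859
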